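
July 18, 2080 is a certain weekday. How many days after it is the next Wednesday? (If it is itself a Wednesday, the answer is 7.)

6

Jul 18, 2080 is a Thursday.
From Thursday to the next Wednesday is 6 days.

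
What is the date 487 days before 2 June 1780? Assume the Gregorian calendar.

February 1, 1779

−366 (one year; includes Feb 29, 1780) → Jun 2, 1779 (121 left).
−2 → May 31, 1779 (end of May, 31 days; 119 left).
−31 → Apr 30, 1779 (end of Apr, 30 days; 88 left).
−30 → Mar 31, 1779 (end of Mar, 31 days; 58 left).
−31 → Feb 28, 1779 (end of Feb, 28 days; 27 left).
−27 → Feb 1, 1779.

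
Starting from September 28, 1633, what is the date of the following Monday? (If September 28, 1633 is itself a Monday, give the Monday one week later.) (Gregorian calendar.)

October 3, 1633

Sep 28, 1633 is a Wednesday.
From Wednesday to the next Monday is 5 days.
Sep 28, 1633 + 5 = Oct 3, 1633.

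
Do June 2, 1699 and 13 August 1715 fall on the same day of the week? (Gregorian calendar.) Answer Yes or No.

From Jun 2, 1699 to Aug 13, 1715 is 5915 days.
5915 mod 7 = 0, so they are the same weekday.
(Jun 2, 1699 is a Tuesday; Aug 13, 1715 is a Tuesday.)

Yes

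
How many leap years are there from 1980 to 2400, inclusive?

103

Multiples of 4 in [1980,2400]: 106.
Of those, multiples of 100: 5 (not leap unless ÷400).
Multiples of 400: 2.
Leap years = 106 − 5 + 2 = 103.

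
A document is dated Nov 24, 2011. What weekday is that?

Thursday

January 1, 2011 is a Saturday.
Jan 1, 2011 → Feb 1, 2011: 31 days (January has 31).
Feb 1, 2011 → Mar 1, 2011: 28 days (February has 28).
Mar 1, 2011 → Apr 1, 2011: 31 days (March has 31).
Apr 1, 2011 → May 1, 2011: 30 days (April has 30).
May 1, 2011 → Jun 1, 2011: 31 days (May has 31).
Jun 1, 2011 → Jul 1, 2011: 30 days (June has 30).
Jul 1, 2011 → Aug 1, 2011: 31 days (July has 31).
Aug 1, 2011 → Sep 1, 2011: 31 days (August has 31).
Sep 1, 2011 → Oct 1, 2011: 30 days (September has 30).
Oct 1, 2011 → Nov 1, 2011: 31 days (October has 31).
Nov 1, 2011 → Nov 24, 2011: 23 days.
Total: 327 days.
327 mod 7 = 5, so Saturday + 5 = Thursday.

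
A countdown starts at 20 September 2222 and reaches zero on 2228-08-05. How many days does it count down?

2146

Sep 20, 2222 → Sep 20, 2223: 365 days.
Sep 20, 2223 → Sep 20, 2224: 366 days (Feb 29, 2224 is in that span).
Sep 20, 2224 → Sep 20, 2225: 365 days.
Sep 20, 2225 → Sep 20, 2226: 365 days.
Sep 20, 2226 → Sep 20, 2227: 365 days.
Sep 20, 2227 → Oct 20, 2227: 30 days (September has 30).
Oct 20, 2227 → Nov 20, 2227: 31 days (October has 31).
Nov 20, 2227 → Dec 20, 2227: 30 days (November has 30).
Dec 20, 2227 → Jan 20, 2228: 31 days (December has 31).
Jan 20, 2228 → Feb 20, 2228: 31 days (January has 31).
Feb 20, 2228 → Mar 20, 2228: 29 days (February has 29).
Mar 20, 2228 → Apr 20, 2228: 31 days (March has 31).
Apr 20, 2228 → May 20, 2228: 30 days (April has 30).
May 20, 2228 → Jun 20, 2228: 31 days (May has 31).
Jun 20, 2228 → Jul 20, 2228: 30 days (June has 30).
Jul 20, 2228 → Aug 5, 2228: 16 days.
Total: 2146 days.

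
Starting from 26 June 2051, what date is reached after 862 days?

+366 (one year; includes Feb 29, 2052) → Jun 26, 2052 (496 left).
+365 (one year) → Jun 26, 2053 (131 left).
Jun has 30 days: +5 → Jul 1, 2053 (126 left).
Jul has 31 days: +31 → Aug 1, 2053 (95 left).
Aug has 31 days: +31 → Sep 1, 2053 (64 left).
Sep has 30 days: +30 → Oct 1, 2053 (34 left).
Oct has 31 days: +31 → Nov 1, 2053 (3 left).
+3 → Nov 4, 2053.

November 4, 2053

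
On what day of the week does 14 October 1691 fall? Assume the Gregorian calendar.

Doomsday rule: the anchor day for the 1600s is Tuesday. For year 91: 91÷12 = 7 r 7, and 7÷4 = 1, so 7+7+1 = 15.
Tuesday + 15 ≡ Wednesday — that's 1691's doomsday.
In October the doomsday date is Oct 10.
Oct 14 is 4 days after Oct 10; 4 mod 7 = 4, so Wednesday + 4 = Sunday.

Sunday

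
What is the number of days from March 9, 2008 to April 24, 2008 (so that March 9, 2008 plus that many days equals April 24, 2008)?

46

Mar 9, 2008 → Apr 9, 2008: 31 days (March has 31).
Apr 9, 2008 → Apr 24, 2008: 15 days.
Total: 46 days.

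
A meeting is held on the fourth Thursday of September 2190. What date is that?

September 23, 2190

September 1, 2190 is a Wednesday.
The first Thursday is therefore September 2 (1 days later).
The fourth Thursday is 2 + 3×7 = September 23.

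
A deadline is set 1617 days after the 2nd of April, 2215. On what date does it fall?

+366 (one year; includes Feb 29, 2216) → Apr 2, 2216 (1251 left).
+365 (one year) → Apr 2, 2217 (886 left).
+365 (one year) → Apr 2, 2218 (521 left).
+365 (one year) → Apr 2, 2219 (156 left).
Apr has 30 days: +29 → May 1, 2219 (127 left).
May has 31 days: +31 → Jun 1, 2219 (96 left).
Jun has 30 days: +30 → Jul 1, 2219 (66 left).
Jul has 31 days: +31 → Aug 1, 2219 (35 left).
Aug has 31 days: +31 → Sep 1, 2219 (4 left).
+4 → Sep 5, 2219.

September 5, 2219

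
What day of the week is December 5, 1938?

January 1, 1938 is a Saturday.
Jan 1, 1938 → Feb 1, 1938: 31 days (January has 31).
Feb 1, 1938 → Mar 1, 1938: 28 days (February has 28).
Mar 1, 1938 → Apr 1, 1938: 31 days (March has 31).
Apr 1, 1938 → May 1, 1938: 30 days (April has 30).
May 1, 1938 → Jun 1, 1938: 31 days (May has 31).
Jun 1, 1938 → Jul 1, 1938: 30 days (June has 30).
Jul 1, 1938 → Aug 1, 1938: 31 days (July has 31).
Aug 1, 1938 → Sep 1, 1938: 31 days (August has 31).
Sep 1, 1938 → Oct 1, 1938: 30 days (September has 30).
Oct 1, 1938 → Nov 1, 1938: 31 days (October has 31).
Nov 1, 1938 → Dec 1, 1938: 30 days (November has 30).
Dec 1, 1938 → Dec 5, 1938: 4 days.
Total: 338 days.
338 mod 7 = 2, so Saturday + 2 = Monday.

Monday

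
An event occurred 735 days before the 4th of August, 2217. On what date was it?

−365 (one year) → Aug 4, 2216 (370 left).
−4 → Jul 31, 2216 (end of Jul, 31 days; 366 left).
−31 → Jun 30, 2216 (end of Jun, 30 days; 335 left).
−30 → May 31, 2216 (end of May, 31 days; 305 left).
−31 → Apr 30, 2216 (end of Apr, 30 days; 274 left).
−30 → Mar 31, 2216 (end of Mar, 31 days; 244 left).
−31 → Feb 29, 2216 (end of Feb, 29 days; 213 left).
−29 → Jan 31, 2216 (end of Jan, 31 days; 184 left).
−31 → Dec 31, 2215 (end of Dec, 31 days; 153 left).
−31 → Nov 30, 2215 (end of Nov, 30 days; 122 left).
−30 → Oct 31, 2215 (end of Oct, 31 days; 92 left).
−31 → Sep 30, 2215 (end of Sep, 30 days; 61 left).
−30 → Aug 31, 2215 (end of Aug, 31 days; 31 left).
−31 → Jul 31, 2215 (end of Jul, 31 days; 0 left).

July 31, 2215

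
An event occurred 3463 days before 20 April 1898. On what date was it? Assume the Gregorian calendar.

October 26, 1888

−365 (one year) → Apr 20, 1897 (3098 left).
−365 (one year) → Apr 20, 1896 (2733 left).
−366 (one year; includes Feb 29, 1896) → Apr 20, 1895 (2367 left).
−365 (one year) → Apr 20, 1894 (2002 left).
−365 (one year) → Apr 20, 1893 (1637 left).
−365 (one year) → Apr 20, 1892 (1272 left).
−366 (one year; includes Feb 29, 1892) → Apr 20, 1891 (906 left).
−365 (one year) → Apr 20, 1890 (541 left).
−365 (one year) → Apr 20, 1889 (176 left).
−20 → Mar 31, 1889 (end of Mar, 31 days; 156 left).
−31 → Feb 28, 1889 (end of Feb, 28 days; 125 left).
−28 → Jan 31, 1889 (end of Jan, 31 days; 97 left).
−31 → Dec 31, 1888 (end of Dec, 31 days; 66 left).
−31 → Nov 30, 1888 (end of Nov, 30 days; 35 left).
−30 → Oct 31, 1888 (end of Oct, 31 days; 5 left).
−5 → Oct 26, 1888.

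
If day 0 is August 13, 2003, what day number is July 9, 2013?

3618

Aug 13, 2003 → Aug 13, 2004: 366 days (Feb 29, 2004 is in that span).
Aug 13, 2004 → Aug 13, 2005: 365 days.
Aug 13, 2005 → Aug 13, 2006: 365 days.
Aug 13, 2006 → Aug 13, 2007: 365 days.
Aug 13, 2007 → Aug 13, 2008: 366 days (Feb 29, 2008 is in that span).
Aug 13, 2008 → Aug 13, 2009: 365 days.
Aug 13, 2009 → Aug 13, 2010: 365 days.
Aug 13, 2010 → Aug 13, 2011: 365 days.
Aug 13, 2011 → Aug 13, 2012: 366 days (Feb 29, 2012 is in that span).
Aug 13, 2012 → Sep 13, 2012: 31 days (August has 31).
Sep 13, 2012 → Oct 13, 2012: 30 days (September has 30).
Oct 13, 2012 → Nov 13, 2012: 31 days (October has 31).
Nov 13, 2012 → Dec 13, 2012: 30 days (November has 30).
Dec 13, 2012 → Jan 13, 2013: 31 days (December has 31).
Jan 13, 2013 → Feb 13, 2013: 31 days (January has 31).
Feb 13, 2013 → Mar 13, 2013: 28 days (February has 28).
Mar 13, 2013 → Apr 13, 2013: 31 days (March has 31).
Apr 13, 2013 → May 13, 2013: 30 days (April has 30).
May 13, 2013 → Jun 13, 2013: 31 days (May has 31).
Jun 13, 2013 → Jul 9, 2013: 26 days.
Total: 3618 days.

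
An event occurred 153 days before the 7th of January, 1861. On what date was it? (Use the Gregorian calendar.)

−7 → Dec 31, 1860 (end of Dec, 31 days; 146 left).
−31 → Nov 30, 1860 (end of Nov, 30 days; 115 left).
−30 → Oct 31, 1860 (end of Oct, 31 days; 85 left).
−31 → Sep 30, 1860 (end of Sep, 30 days; 54 left).
−30 → Aug 31, 1860 (end of Aug, 31 days; 24 left).
−24 → Aug 7, 1860.

August 7, 1860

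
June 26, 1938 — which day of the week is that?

Sunday

Doomsday rule: the anchor day for the 1900s is Wednesday. For year 38: 38÷12 = 3 r 2, and 2÷4 = 0, so 3+2+0 = 5.
Wednesday + 5 ≡ Monday — that's 1938's doomsday.
In June the doomsday date is Jun 6.
Jun 26 is 20 days after Jun 6; 20 mod 7 = 6, so Monday + 6 = Sunday.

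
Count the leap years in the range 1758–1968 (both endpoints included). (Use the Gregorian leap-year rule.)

51

Multiples of 4 in [1758,1968]: 53.
Of those, multiples of 100: 2 (not leap unless ÷400).
Multiples of 400: 0.
Leap years = 53 − 2 + 0 = 51.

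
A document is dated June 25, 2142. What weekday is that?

Monday

Doomsday rule: the anchor day for the 2100s is Sunday. For year 42: 42÷12 = 3 r 6, and 6÷4 = 1, so 3+6+1 = 10.
Sunday + 10 ≡ Wednesday — that's 2142's doomsday.
In June the doomsday date is Jun 6.
Jun 25 is 19 days after Jun 6; 19 mod 7 = 5, so Wednesday + 5 = Monday.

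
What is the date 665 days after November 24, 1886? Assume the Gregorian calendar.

+365 (one year) → Nov 24, 1887 (300 left).
Nov has 30 days: +7 → Dec 1, 1887 (293 left).
Dec has 31 days: +31 → Jan 1, 1888 (262 left).
Jan has 31 days: +31 → Feb 1, 1888 (231 left).
Feb has 29 days: +29 → Mar 1, 1888 (202 left).
Mar has 31 days: +31 → Apr 1, 1888 (171 left).
Apr has 30 days: +30 → May 1, 1888 (141 left).
May has 31 days: +31 → Jun 1, 1888 (110 left).
Jun has 30 days: +30 → Jul 1, 1888 (80 left).
Jul has 31 days: +31 → Aug 1, 1888 (49 left).
Aug has 31 days: +31 → Sep 1, 1888 (18 left).
+18 → Sep 19, 1888.

September 19, 1888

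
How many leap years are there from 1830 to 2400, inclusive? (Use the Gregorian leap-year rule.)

Multiples of 4 in [1830,2400]: 143.
Of those, multiples of 100: 6 (not leap unless ÷400).
Multiples of 400: 2.
Leap years = 143 − 6 + 2 = 139.

139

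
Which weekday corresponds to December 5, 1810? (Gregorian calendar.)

Wednesday

Doomsday rule: the anchor day for the 1800s is Friday. For year 10: 10÷12 = 0 r 10, and 10÷4 = 2, so 0+10+2 = 12.
Friday + 12 ≡ Wednesday — that's 1810's doomsday.
In December the doomsday date is Dec 12.
Dec 5 is 7 days before Dec 12; 7 mod 7 = 0, so Wednesday − 0 = Wednesday.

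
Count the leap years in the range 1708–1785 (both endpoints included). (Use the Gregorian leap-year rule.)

20

Multiples of 4 in [1708,1785]: 20.
Of those, multiples of 100: 0 (not leap unless ÷400).
Multiples of 400: 0.
Leap years = 20 − 0 + 0 = 20.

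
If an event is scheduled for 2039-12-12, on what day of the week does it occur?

Doomsday rule: the anchor day for the 2000s is Tuesday. For year 39: 39÷12 = 3 r 3, and 3÷4 = 0, so 3+3+0 = 6.
Tuesday + 6 ≡ Monday — that's 2039's doomsday.
In December the doomsday date is Dec 12.
Dec 12 is the doomsday itself: Monday.

Monday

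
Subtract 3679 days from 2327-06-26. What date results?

May 30, 2317

−365 (one year) → Jun 26, 2326 (3314 left).
−365 (one year) → Jun 26, 2325 (2949 left).
−365 (one year) → Jun 26, 2324 (2584 left).
−366 (one year; includes Feb 29, 2324) → Jun 26, 2323 (2218 left).
−365 (one year) → Jun 26, 2322 (1853 left).
−365 (one year) → Jun 26, 2321 (1488 left).
−365 (one year) → Jun 26, 2320 (1123 left).
−366 (one year; includes Feb 29, 2320) → Jun 26, 2319 (757 left).
−365 (one year) → Jun 26, 2318 (392 left).
−26 → May 31, 2318 (end of May, 31 days; 366 left).
−31 → Apr 30, 2318 (end of Apr, 30 days; 335 left).
−30 → Mar 31, 2318 (end of Mar, 31 days; 305 left).
−31 → Feb 28, 2318 (end of Feb, 28 days; 274 left).
−28 → Jan 31, 2318 (end of Jan, 31 days; 246 left).
−31 → Dec 31, 2317 (end of Dec, 31 days; 215 left).
−31 → Nov 30, 2317 (end of Nov, 30 days; 184 left).
−30 → Oct 31, 2317 (end of Oct, 31 days; 154 left).
−31 → Sep 30, 2317 (end of Sep, 30 days; 123 left).
−30 → Aug 31, 2317 (end of Aug, 31 days; 93 left).
−31 → Jul 31, 2317 (end of Jul, 31 days; 62 left).
−31 → Jun 30, 2317 (end of Jun, 30 days; 31 left).
−30 → May 31, 2317 (end of May, 31 days; 1 left).
−1 → May 30, 2317.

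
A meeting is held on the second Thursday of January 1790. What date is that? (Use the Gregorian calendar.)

January 14, 1790

January 1, 1790 is a Friday.
The first Thursday is therefore January 7 (6 days later).
The second Thursday is 7 + 1×7 = January 14.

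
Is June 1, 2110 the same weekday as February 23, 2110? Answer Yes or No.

From Feb 23, 2110 to Jun 1, 2110 is 98 days.
98 mod 7 = 0, so they are the same weekday.
(Feb 23, 2110 is a Sunday; Jun 1, 2110 is a Sunday.)

Yes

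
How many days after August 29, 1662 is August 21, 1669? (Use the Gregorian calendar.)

Aug 29, 1662 → Aug 29, 1663: 365 days.
Aug 29, 1663 → Aug 29, 1664: 366 days (Feb 29, 1664 is in that span).
Aug 29, 1664 → Aug 29, 1665: 365 days.
Aug 29, 1665 → Aug 29, 1666: 365 days.
Aug 29, 1666 → Aug 29, 1667: 365 days.
Aug 29, 1667 → Aug 29, 1668: 366 days (Feb 29, 1668 is in that span).
Aug 29, 1668 → Sep 29, 1668: 31 days (August has 31).
Sep 29, 1668 → Oct 29, 1668: 30 days (September has 30).
Oct 29, 1668 → Nov 29, 1668: 31 days (October has 31).
Nov 29, 1668 → Dec 29, 1668: 30 days (November has 30).
Dec 29, 1668 → Jan 29, 1669: 31 days (December has 31).
Jan 29, 1669 → Feb 28, 1669: 30 days (January has 31).
Feb 28, 1669 → Mar 28, 1669: 28 days (February has 28).
Mar 28, 1669 → Apr 28, 1669: 31 days (March has 31).
Apr 28, 1669 → May 28, 1669: 30 days (April has 30).
May 28, 1669 → Jun 28, 1669: 31 days (May has 31).
Jun 28, 1669 → Jul 28, 1669: 30 days (June has 30).
Jul 28, 1669 → Aug 21, 1669: 24 days.
Total: 2549 days.

2549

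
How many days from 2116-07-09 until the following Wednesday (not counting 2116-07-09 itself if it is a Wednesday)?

6

Jul 9, 2116 is a Thursday.
From Thursday to the next Wednesday is 6 days.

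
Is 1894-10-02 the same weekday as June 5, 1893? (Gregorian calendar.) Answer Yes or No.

No

From Jun 5, 1893 to Oct 2, 1894 is 484 days.
484 mod 7 = 1, so they are different weekdays.
(Jun 5, 1893 is a Monday; Oct 2, 1894 is a Tuesday.)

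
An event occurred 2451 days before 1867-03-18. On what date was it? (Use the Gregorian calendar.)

−365 (one year) → Mar 18, 1866 (2086 left).
−365 (one year) → Mar 18, 1865 (1721 left).
−365 (one year) → Mar 18, 1864 (1356 left).
−366 (one year; includes Feb 29, 1864) → Mar 18, 1863 (990 left).
−365 (one year) → Mar 18, 1862 (625 left).
−365 (one year) → Mar 18, 1861 (260 left).
−18 → Feb 28, 1861 (end of Feb, 28 days; 242 left).
−28 → Jan 31, 1861 (end of Jan, 31 days; 214 left).
−31 → Dec 31, 1860 (end of Dec, 31 days; 183 left).
−31 → Nov 30, 1860 (end of Nov, 30 days; 152 left).
−30 → Oct 31, 1860 (end of Oct, 31 days; 122 left).
−31 → Sep 30, 1860 (end of Sep, 30 days; 91 left).
−30 → Aug 31, 1860 (end of Aug, 31 days; 61 left).
−31 → Jul 31, 1860 (end of Jul, 31 days; 30 left).
−30 → Jul 1, 1860.

July 1, 1860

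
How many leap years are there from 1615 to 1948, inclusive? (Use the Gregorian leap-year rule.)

Multiples of 4 in [1615,1948]: 84.
Of those, multiples of 100: 3 (not leap unless ÷400).
Multiples of 400: 0.
Leap years = 84 − 3 + 0 = 81.

81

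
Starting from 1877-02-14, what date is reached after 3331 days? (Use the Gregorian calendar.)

+365 (one year) → Feb 14, 1878 (2966 left).
+365 (one year) → Feb 14, 1879 (2601 left).
+365 (one year) → Feb 14, 1880 (2236 left).
+366 (one year; includes Feb 29, 1880) → Feb 14, 1881 (1870 left).
+365 (one year) → Feb 14, 1882 (1505 left).
+365 (one year) → Feb 14, 1883 (1140 left).
+365 (one year) → Feb 14, 1884 (775 left).
+366 (one year; includes Feb 29, 1884) → Feb 14, 1885 (409 left).
+365 (one year) → Feb 14, 1886 (44 left).
Feb has 28 days: +15 → Mar 1, 1886 (29 left).
+29 → Mar 30, 1886.

March 30, 1886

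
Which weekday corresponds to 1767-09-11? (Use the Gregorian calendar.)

Friday

Doomsday rule: the anchor day for the 1700s is Sunday. For year 67: 67÷12 = 5 r 7, and 7÷4 = 1, so 5+7+1 = 13.
Sunday + 13 ≡ Saturday — that's 1767's doomsday.
In September the doomsday date is Sep 5.
Sep 11 is 6 days after Sep 5; 6 mod 7 = 6, so Saturday + 6 = Friday.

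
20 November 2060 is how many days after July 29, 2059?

480

Jul 29, 2059 → Jul 29, 2060: 366 days (Feb 29, 2060 is in that span).
Jul 29, 2060 → Aug 29, 2060: 31 days (July has 31).
Aug 29, 2060 → Sep 29, 2060: 31 days (August has 31).
Sep 29, 2060 → Oct 29, 2060: 30 days (September has 30).
Oct 29, 2060 → Nov 20, 2060: 22 days.
Total: 480 days.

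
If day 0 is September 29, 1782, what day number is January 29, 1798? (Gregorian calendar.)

5601

Sep 29, 1782 → Sep 29, 1783: 365 days.
Sep 29, 1783 → Sep 29, 1784: 366 days (Feb 29, 1784 is in that span).
Sep 29, 1784 → Sep 29, 1785: 365 days.
Sep 29, 1785 → Sep 29, 1786: 365 days.
Sep 29, 1786 → Sep 29, 1787: 365 days.
Sep 29, 1787 → Sep 29, 1788: 366 days (Feb 29, 1788 is in that span).
Sep 29, 1788 → Sep 29, 1789: 365 days.
Sep 29, 1789 → Sep 29, 1790: 365 days.
Sep 29, 1790 → Sep 29, 1791: 365 days.
Sep 29, 1791 → Sep 29, 1792: 366 days (Feb 29, 1792 is in that span).
Sep 29, 1792 → Sep 29, 1793: 365 days.
Sep 29, 1793 → Sep 29, 1794: 365 days.
Sep 29, 1794 → Sep 29, 1795: 365 days.
Sep 29, 1795 → Sep 29, 1796: 366 days (Feb 29, 1796 is in that span).
Sep 29, 1796 → Sep 29, 1797: 365 days.
Sep 29, 1797 → Oct 29, 1797: 30 days (September has 30).
Oct 29, 1797 → Nov 29, 1797: 31 days (October has 31).
Nov 29, 1797 → Dec 29, 1797: 30 days (November has 30).
Dec 29, 1797 → Jan 29, 1798: 31 days.
Total: 5601 days.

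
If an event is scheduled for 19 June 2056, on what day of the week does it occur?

Monday

Doomsday rule: the anchor day for the 2000s is Tuesday. For year 56: 56÷12 = 4 r 8, and 8÷4 = 2, so 4+8+2 = 14.
Tuesday + 14 ≡ Tuesday — that's 2056's doomsday.
In June the doomsday date is Jun 6.
Jun 19 is 13 days after Jun 6; 13 mod 7 = 6, so Tuesday + 6 = Monday.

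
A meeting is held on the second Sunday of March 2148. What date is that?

March 10, 2148

March 1, 2148 is a Friday.
The first Sunday is therefore March 3 (2 days later).
The second Sunday is 3 + 1×7 = March 10.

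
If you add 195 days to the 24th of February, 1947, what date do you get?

September 7, 1947

Feb has 28 days: +5 → Mar 1, 1947 (190 left).
Mar has 31 days: +31 → Apr 1, 1947 (159 left).
Apr has 30 days: +30 → May 1, 1947 (129 left).
May has 31 days: +31 → Jun 1, 1947 (98 left).
Jun has 30 days: +30 → Jul 1, 1947 (68 left).
Jul has 31 days: +31 → Aug 1, 1947 (37 left).
Aug has 31 days: +31 → Sep 1, 1947 (6 left).
+6 → Sep 7, 1947.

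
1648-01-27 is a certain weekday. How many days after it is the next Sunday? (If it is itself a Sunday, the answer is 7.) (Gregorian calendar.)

Jan 27, 1648 is a Monday.
From Monday to the next Sunday is 6 days.

6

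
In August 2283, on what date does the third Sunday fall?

August 19, 2283

August 1, 2283 is a Wednesday.
The first Sunday is therefore August 5 (4 days later).
The third Sunday is 5 + 2×7 = August 19.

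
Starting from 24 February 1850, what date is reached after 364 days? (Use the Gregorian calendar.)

February 23, 1851

Feb has 28 days: +5 → Mar 1, 1850 (359 left).
Mar has 31 days: +31 → Apr 1, 1850 (328 left).
Apr has 30 days: +30 → May 1, 1850 (298 left).
May has 31 days: +31 → Jun 1, 1850 (267 left).
Jun has 30 days: +30 → Jul 1, 1850 (237 left).
Jul has 31 days: +31 → Aug 1, 1850 (206 left).
Aug has 31 days: +31 → Sep 1, 1850 (175 left).
Sep has 30 days: +30 → Oct 1, 1850 (145 left).
Oct has 31 days: +31 → Nov 1, 1850 (114 left).
Nov has 30 days: +30 → Dec 1, 1850 (84 left).
Dec has 31 days: +31 → Jan 1, 1851 (53 left).
Jan has 31 days: +31 → Feb 1, 1851 (22 left).
+22 → Feb 23, 1851.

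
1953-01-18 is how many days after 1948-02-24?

Feb 24, 1948 → Feb 24, 1949: 366 days (Feb 29, 1948 is in that span).
Feb 24, 1949 → Feb 24, 1950: 365 days.
Feb 24, 1950 → Feb 24, 1951: 365 days.
Feb 24, 1951 → Feb 24, 1952: 365 days.
Feb 24, 1952 → Mar 24, 1952: 29 days (February has 29).
Mar 24, 1952 → Apr 24, 1952: 31 days (March has 31).
Apr 24, 1952 → May 24, 1952: 30 days (April has 30).
May 24, 1952 → Jun 24, 1952: 31 days (May has 31).
Jun 24, 1952 → Jul 24, 1952: 30 days (June has 30).
Jul 24, 1952 → Aug 24, 1952: 31 days (July has 31).
Aug 24, 1952 → Sep 24, 1952: 31 days (August has 31).
Sep 24, 1952 → Oct 24, 1952: 30 days (September has 30).
Oct 24, 1952 → Nov 24, 1952: 31 days (October has 31).
Nov 24, 1952 → Dec 24, 1952: 30 days (November has 30).
Dec 24, 1952 → Jan 18, 1953: 25 days.
Total: 1790 days.

1790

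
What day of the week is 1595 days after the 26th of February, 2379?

Sunday

First find the weekday of Feb 26, 2379. Doomsday rule: the anchor day for the 2300s is Wednesday. For year 79: 79÷12 = 6 r 7, and 7÷4 = 1, so 6+7+1 = 14.
Wednesday + 14 ≡ Wednesday — that's 2379's doomsday.
In February the doomsday date is Feb 28 (2379 is not a leap year).
Feb 26 is 2 days before Feb 28; 2 mod 7 = 2, so Wednesday − 2 = Monday.
1595 mod 7 = 6, so 1595 days after a Monday is Monday + 6 = Sunday.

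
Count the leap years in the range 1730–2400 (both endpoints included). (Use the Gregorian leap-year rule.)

Multiples of 4 in [1730,2400]: 168.
Of those, multiples of 100: 7 (not leap unless ÷400).
Multiples of 400: 2.
Leap years = 168 − 7 + 2 = 163.

163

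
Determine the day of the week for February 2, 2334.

Friday

Doomsday rule: the anchor day for the 2300s is Wednesday. For year 34: 34÷12 = 2 r 10, and 10÷4 = 2, so 2+10+2 = 14.
Wednesday + 14 ≡ Wednesday — that's 2334's doomsday.
In February the doomsday date is Feb 28 (2334 is not a leap year).
Feb 2 is 26 days before Feb 28; 26 mod 7 = 5, so Wednesday − 5 = Friday.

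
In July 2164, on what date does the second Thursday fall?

July 1, 2164 is a Sunday.
The first Thursday is therefore July 5 (4 days later).
The second Thursday is 5 + 1×7 = July 12.

July 12, 2164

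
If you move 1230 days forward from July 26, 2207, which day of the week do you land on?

Friday

First find the weekday of Jul 26, 2207. Doomsday rule: the anchor day for the 2200s is Friday. For year 07: 7÷12 = 0 r 7, and 7÷4 = 1, so 0+7+1 = 8.
Friday + 8 ≡ Saturday — that's 2207's doomsday.
In July the doomsday date is Jul 11.
Jul 26 is 15 days after Jul 11; 15 mod 7 = 1, so Saturday + 1 = Sunday.
1230 mod 7 = 5, so 1230 days after a Sunday is Sunday + 5 = Friday.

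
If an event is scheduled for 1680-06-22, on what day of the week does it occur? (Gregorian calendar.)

Doomsday rule: the anchor day for the 1600s is Tuesday. For year 80: 80÷12 = 6 r 8, and 8÷4 = 2, so 6+8+2 = 16.
Tuesday + 16 ≡ Thursday — that's 1680's doomsday.
In June the doomsday date is Jun 6.
Jun 22 is 16 days after Jun 6; 16 mod 7 = 2, so Thursday + 2 = Saturday.

Saturday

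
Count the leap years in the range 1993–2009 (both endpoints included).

4

Multiples of 4 in [1993,2009]: 4.
Of those, multiples of 100: 1 (not leap unless ÷400).
Multiples of 400: 1.
Leap years = 4 − 1 + 1 = 4.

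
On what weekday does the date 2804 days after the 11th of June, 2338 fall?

Wednesday

First find the weekday of Jun 11, 2338. Doomsday rule: the anchor day for the 2300s is Wednesday. For year 38: 38÷12 = 3 r 2, and 2÷4 = 0, so 3+2+0 = 5.
Wednesday + 5 ≡ Monday — that's 2338's doomsday.
In June the doomsday date is Jun 6.
Jun 11 is 5 days after Jun 6; 5 mod 7 = 5, so Monday + 5 = Saturday.
2804 mod 7 = 4, so 2804 days after a Saturday is Saturday + 4 = Wednesday.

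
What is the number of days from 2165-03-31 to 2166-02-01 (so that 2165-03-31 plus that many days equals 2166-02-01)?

307

Mar 31, 2165 → Apr 30, 2165: 30 days (March has 31).
Apr 30, 2165 → May 30, 2165: 30 days (April has 30).
May 30, 2165 → Jun 30, 2165: 31 days (May has 31).
Jun 30, 2165 → Jul 30, 2165: 30 days (June has 30).
Jul 30, 2165 → Aug 30, 2165: 31 days (July has 31).
Aug 30, 2165 → Sep 30, 2165: 31 days (August has 31).
Sep 30, 2165 → Oct 30, 2165: 30 days (September has 30).
Oct 30, 2165 → Nov 30, 2165: 31 days (October has 31).
Nov 30, 2165 → Dec 30, 2165: 30 days (November has 30).
Dec 30, 2165 → Jan 30, 2166: 31 days (December has 31).
Jan 30, 2166 → Feb 1, 2166: 2 days.
Total: 307 days.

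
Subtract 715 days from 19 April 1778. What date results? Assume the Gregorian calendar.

−365 (one year) → Apr 19, 1777 (350 left).
−19 → Mar 31, 1777 (end of Mar, 31 days; 331 left).
−31 → Feb 28, 1777 (end of Feb, 28 days; 300 left).
−28 → Jan 31, 1777 (end of Jan, 31 days; 272 left).
−31 → Dec 31, 1776 (end of Dec, 31 days; 241 left).
−31 → Nov 30, 1776 (end of Nov, 30 days; 210 left).
−30 → Oct 31, 1776 (end of Oct, 31 days; 180 left).
−31 → Sep 30, 1776 (end of Sep, 30 days; 149 left).
−30 → Aug 31, 1776 (end of Aug, 31 days; 119 left).
−31 → Jul 31, 1776 (end of Jul, 31 days; 88 left).
−31 → Jun 30, 1776 (end of Jun, 30 days; 57 left).
−30 → May 31, 1776 (end of May, 31 days; 27 left).
−27 → May 4, 1776.

May 4, 1776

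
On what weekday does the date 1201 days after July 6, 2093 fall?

Friday

Jul 6, 2093 is a Monday.
1201 mod 7 = 4, so 1201 days after a Monday is Monday + 4 = Friday.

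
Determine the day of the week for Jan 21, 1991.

Doomsday rule: the anchor day for the 1900s is Wednesday. For year 91: 91÷12 = 7 r 7, and 7÷4 = 1, so 7+7+1 = 15.
Wednesday + 15 ≡ Thursday — that's 1991's doomsday.
In January the doomsday date is Jan 3 (1991 is not a leap year).
Jan 21 is 18 days after Jan 3; 18 mod 7 = 4, so Thursday + 4 = Monday.

Monday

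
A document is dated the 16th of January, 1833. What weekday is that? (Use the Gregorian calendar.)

Doomsday rule: the anchor day for the 1800s is Friday. For year 33: 33÷12 = 2 r 9, and 9÷4 = 2, so 2+9+2 = 13.
Friday + 13 ≡ Thursday — that's 1833's doomsday.
In January the doomsday date is Jan 3 (1833 is not a leap year).
Jan 16 is 13 days after Jan 3; 13 mod 7 = 6, so Thursday + 6 = Wednesday.

Wednesday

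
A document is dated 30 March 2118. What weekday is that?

January 1, 2118 is a Saturday.
Jan 1, 2118 → Feb 1, 2118: 31 days (January has 31).
Feb 1, 2118 → Mar 1, 2118: 28 days (February has 28).
Mar 1, 2118 → Mar 30, 2118: 29 days.
Total: 88 days.
88 mod 7 = 4, so Saturday + 4 = Wednesday.

Wednesday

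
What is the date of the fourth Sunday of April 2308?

April 26, 2308

April 1, 2308 is a Wednesday.
The first Sunday is therefore April 5 (4 days later).
The fourth Sunday is 5 + 3×7 = April 26.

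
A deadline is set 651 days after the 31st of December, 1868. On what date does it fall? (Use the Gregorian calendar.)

October 13, 1870

+365 (one year) → Dec 31, 1869 (286 left).
Dec has 31 days: +1 → Jan 1, 1870 (285 left).
Jan has 31 days: +31 → Feb 1, 1870 (254 left).
Feb has 28 days: +28 → Mar 1, 1870 (226 left).
Mar has 31 days: +31 → Apr 1, 1870 (195 left).
Apr has 30 days: +30 → May 1, 1870 (165 left).
May has 31 days: +31 → Jun 1, 1870 (134 left).
Jun has 30 days: +30 → Jul 1, 1870 (104 left).
Jul has 31 days: +31 → Aug 1, 1870 (73 left).
Aug has 31 days: +31 → Sep 1, 1870 (42 left).
Sep has 30 days: +30 → Oct 1, 1870 (12 left).
+12 → Oct 13, 1870.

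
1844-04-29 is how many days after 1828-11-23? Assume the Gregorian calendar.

5636

Nov 23, 1828 → Nov 23, 1829: 365 days.
Nov 23, 1829 → Nov 23, 1830: 365 days.
Nov 23, 1830 → Nov 23, 1831: 365 days.
Nov 23, 1831 → Nov 23, 1832: 366 days (Feb 29, 1832 is in that span).
Nov 23, 1832 → Nov 23, 1833: 365 days.
Nov 23, 1833 → Nov 23, 1834: 365 days.
Nov 23, 1834 → Nov 23, 1835: 365 days.
Nov 23, 1835 → Nov 23, 1836: 366 days (Feb 29, 1836 is in that span).
Nov 23, 1836 → Nov 23, 1837: 365 days.
Nov 23, 1837 → Nov 23, 1838: 365 days.
Nov 23, 1838 → Nov 23, 1839: 365 days.
Nov 23, 1839 → Nov 23, 1840: 366 days (Feb 29, 1840 is in that span).
Nov 23, 1840 → Nov 23, 1841: 365 days.
Nov 23, 1841 → Nov 23, 1842: 365 days.
Nov 23, 1842 → Nov 23, 1843: 365 days.
Nov 23, 1843 → Dec 23, 1843: 30 days (November has 30).
Dec 23, 1843 → Jan 23, 1844: 31 days (December has 31).
Jan 23, 1844 → Feb 23, 1844: 31 days (January has 31).
Feb 23, 1844 → Mar 23, 1844: 29 days (February has 29).
Mar 23, 1844 → Apr 23, 1844: 31 days (March has 31).
Apr 23, 1844 → Apr 29, 1844: 6 days.
Total: 5636 days.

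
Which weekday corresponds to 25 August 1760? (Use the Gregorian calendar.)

Doomsday rule: the anchor day for the 1700s is Sunday. For year 60: 60÷12 = 5 r 0, and 0÷4 = 0, so 5+0+0 = 5.
Sunday + 5 ≡ Friday — that's 1760's doomsday.
In August the doomsday date is Aug 8.
Aug 25 is 17 days after Aug 8; 17 mod 7 = 3, so Friday + 3 = Monday.

Monday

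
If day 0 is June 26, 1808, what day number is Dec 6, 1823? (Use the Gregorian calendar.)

Jun 26, 1808 → Jun 26, 1809: 365 days.
Jun 26, 1809 → Jun 26, 1810: 365 days.
Jun 26, 1810 → Jun 26, 1811: 365 days.
Jun 26, 1811 → Jun 26, 1812: 366 days (Feb 29, 1812 is in that span).
Jun 26, 1812 → Jun 26, 1813: 365 days.
Jun 26, 1813 → Jun 26, 1814: 365 days.
Jun 26, 1814 → Jun 26, 1815: 365 days.
Jun 26, 1815 → Jun 26, 1816: 366 days (Feb 29, 1816 is in that span).
Jun 26, 1816 → Jun 26, 1817: 365 days.
Jun 26, 1817 → Jun 26, 1818: 365 days.
Jun 26, 1818 → Jun 26, 1819: 365 days.
Jun 26, 1819 → Jun 26, 1820: 366 days (Feb 29, 1820 is in that span).
Jun 26, 1820 → Jun 26, 1821: 365 days.
Jun 26, 1821 → Jun 26, 1822: 365 days.
Jun 26, 1822 → Jun 26, 1823: 365 days.
Jun 26, 1823 → Jul 26, 1823: 30 days (June has 30).
Jul 26, 1823 → Aug 26, 1823: 31 days (July has 31).
Aug 26, 1823 → Sep 26, 1823: 31 days (August has 31).
Sep 26, 1823 → Oct 26, 1823: 30 days (September has 30).
Oct 26, 1823 → Nov 26, 1823: 31 days (October has 31).
Nov 26, 1823 → Dec 6, 1823: 10 days.
Total: 5641 days.

5641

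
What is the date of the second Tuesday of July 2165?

July 1, 2165 is a Monday.
The first Tuesday is therefore July 2 (1 days later).
The second Tuesday is 2 + 1×7 = July 9.

July 9, 2165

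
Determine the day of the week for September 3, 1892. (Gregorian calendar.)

Saturday

January 1, 1892 is a Friday.
Jan 1, 1892 → Feb 1, 1892: 31 days (January has 31).
Feb 1, 1892 → Mar 1, 1892: 29 days (February has 29).
Mar 1, 1892 → Apr 1, 1892: 31 days (March has 31).
Apr 1, 1892 → May 1, 1892: 30 days (April has 30).
May 1, 1892 → Jun 1, 1892: 31 days (May has 31).
Jun 1, 1892 → Jul 1, 1892: 30 days (June has 30).
Jul 1, 1892 → Aug 1, 1892: 31 days (July has 31).
Aug 1, 1892 → Sep 1, 1892: 31 days (August has 31).
Sep 1, 1892 → Sep 3, 1892: 2 days.
Total: 246 days.
246 mod 7 = 1, so Friday + 1 = Saturday.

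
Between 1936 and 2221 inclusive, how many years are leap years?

Multiples of 4 in [1936,2221]: 72.
Of those, multiples of 100: 3 (not leap unless ÷400).
Multiples of 400: 1.
Leap years = 72 − 3 + 1 = 70.

70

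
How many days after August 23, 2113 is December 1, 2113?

100

Aug 23, 2113 → Sep 23, 2113: 31 days (August has 31).
Sep 23, 2113 → Oct 23, 2113: 30 days (September has 30).
Oct 23, 2113 → Nov 23, 2113: 31 days (October has 31).
Nov 23, 2113 → Dec 1, 2113: 8 days.
Total: 100 days.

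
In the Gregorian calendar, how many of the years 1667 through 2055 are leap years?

94

Multiples of 4 in [1667,2055]: 97.
Of those, multiples of 100: 4 (not leap unless ÷400).
Multiples of 400: 1.
Leap years = 97 − 4 + 1 = 94.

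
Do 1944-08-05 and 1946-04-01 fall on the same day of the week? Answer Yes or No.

No

From Aug 5, 1944 to Apr 1, 1946 is 604 days.
604 mod 7 = 2, so they are different weekdays.
(Aug 5, 1944 is a Saturday; Apr 1, 1946 is a Monday.)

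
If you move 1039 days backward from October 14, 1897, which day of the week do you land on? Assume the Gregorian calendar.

First find the weekday of Oct 14, 1897. Doomsday rule: the anchor day for the 1800s is Friday. For year 97: 97÷12 = 8 r 1, and 1÷4 = 0, so 8+1+0 = 9.
Friday + 9 ≡ Sunday — that's 1897's doomsday.
In October the doomsday date is Oct 10.
Oct 14 is 4 days after Oct 10; 4 mod 7 = 4, so Sunday + 4 = Thursday.
1039 mod 7 = 3, so 1039 days before a Thursday is Thursday − 3 = Monday.

Monday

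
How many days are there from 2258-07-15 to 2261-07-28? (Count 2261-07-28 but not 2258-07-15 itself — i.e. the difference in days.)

Jul 15, 2258 → Jul 15, 2259: 365 days.
Jul 15, 2259 → Jul 15, 2260: 366 days (Feb 29, 2260 is in that span).
Jul 15, 2260 → Aug 15, 2260: 31 days (July has 31).
Aug 15, 2260 → Sep 15, 2260: 31 days (August has 31).
Sep 15, 2260 → Oct 15, 2260: 30 days (September has 30).
Oct 15, 2260 → Nov 15, 2260: 31 days (October has 31).
Nov 15, 2260 → Dec 15, 2260: 30 days (November has 30).
Dec 15, 2260 → Jan 15, 2261: 31 days (December has 31).
Jan 15, 2261 → Feb 15, 2261: 31 days (January has 31).
Feb 15, 2261 → Mar 15, 2261: 28 days (February has 28).
Mar 15, 2261 → Apr 15, 2261: 31 days (March has 31).
Apr 15, 2261 → May 15, 2261: 30 days (April has 30).
May 15, 2261 → Jun 15, 2261: 31 days (May has 31).
Jun 15, 2261 → Jul 15, 2261: 30 days (June has 30).
Jul 15, 2261 → Jul 28, 2261: 13 days.
Total: 1109 days.

1109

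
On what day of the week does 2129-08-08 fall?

Doomsday rule: the anchor day for the 2100s is Sunday. For year 29: 29÷12 = 2 r 5, and 5÷4 = 1, so 2+5+1 = 8.
Sunday + 8 ≡ Monday — that's 2129's doomsday.
In August the doomsday date is Aug 8.
Aug 8 is the doomsday itself: Monday.

Monday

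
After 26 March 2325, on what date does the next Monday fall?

March 30, 2325

Mar 26, 2325 is a Thursday.
From Thursday to the next Monday is 4 days.
Mar 26, 2325 + 4 = Mar 30, 2325.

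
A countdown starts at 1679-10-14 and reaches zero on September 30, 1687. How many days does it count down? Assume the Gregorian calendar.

2908

Oct 14, 1679 → Oct 14, 1680: 366 days (Feb 29, 1680 is in that span).
Oct 14, 1680 → Oct 14, 1681: 365 days.
Oct 14, 1681 → Oct 14, 1682: 365 days.
Oct 14, 1682 → Oct 14, 1683: 365 days.
Oct 14, 1683 → Oct 14, 1684: 366 days (Feb 29, 1684 is in that span).
Oct 14, 1684 → Oct 14, 1685: 365 days.
Oct 14, 1685 → Oct 14, 1686: 365 days.
Oct 14, 1686 → Nov 14, 1686: 31 days (October has 31).
Nov 14, 1686 → Dec 14, 1686: 30 days (November has 30).
Dec 14, 1686 → Jan 14, 1687: 31 days (December has 31).
Jan 14, 1687 → Feb 14, 1687: 31 days (January has 31).
Feb 14, 1687 → Mar 14, 1687: 28 days (February has 28).
Mar 14, 1687 → Apr 14, 1687: 31 days (March has 31).
Apr 14, 1687 → May 14, 1687: 30 days (April has 30).
May 14, 1687 → Jun 14, 1687: 31 days (May has 31).
Jun 14, 1687 → Jul 14, 1687: 30 days (June has 30).
Jul 14, 1687 → Aug 14, 1687: 31 days (July has 31).
Aug 14, 1687 → Sep 14, 1687: 31 days (August has 31).
Sep 14, 1687 → Sep 30, 1687: 16 days.
Total: 2908 days.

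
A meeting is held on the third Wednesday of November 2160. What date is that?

November 19, 2160

November 1, 2160 is a Saturday.
The first Wednesday is therefore November 5 (4 days later).
The third Wednesday is 5 + 2×7 = November 19.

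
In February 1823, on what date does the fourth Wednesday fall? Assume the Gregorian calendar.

February 26, 1823

February 1, 1823 is a Saturday.
The first Wednesday is therefore February 5 (4 days later).
The fourth Wednesday is 5 + 3×7 = February 26.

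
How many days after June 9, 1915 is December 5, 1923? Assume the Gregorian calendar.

3101

Jun 9, 1915 → Jun 9, 1916: 366 days (Feb 29, 1916 is in that span).
Jun 9, 1916 → Jun 9, 1917: 365 days.
Jun 9, 1917 → Jun 9, 1918: 365 days.
Jun 9, 1918 → Jun 9, 1919: 365 days.
Jun 9, 1919 → Jun 9, 1920: 366 days (Feb 29, 1920 is in that span).
Jun 9, 1920 → Jun 9, 1921: 365 days.
Jun 9, 1921 → Jun 9, 1922: 365 days.
Jun 9, 1922 → Jun 9, 1923: 365 days.
Jun 9, 1923 → Jul 9, 1923: 30 days (June has 30).
Jul 9, 1923 → Aug 9, 1923: 31 days (July has 31).
Aug 9, 1923 → Sep 9, 1923: 31 days (August has 31).
Sep 9, 1923 → Oct 9, 1923: 30 days (September has 30).
Oct 9, 1923 → Nov 9, 1923: 31 days (October has 31).
Nov 9, 1923 → Dec 5, 1923: 26 days.
Total: 3101 days.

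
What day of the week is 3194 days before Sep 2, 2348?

First find the weekday of Sep 2, 2348. Doomsday rule: the anchor day for the 2300s is Wednesday. For year 48: 48÷12 = 4 r 0, and 0÷4 = 0, so 4+0+0 = 4.
Wednesday + 4 ≡ Sunday — that's 2348's doomsday.
In September the doomsday date is Sep 5.
Sep 2 is 3 days before Sep 5; 3 mod 7 = 3, so Sunday − 3 = Thursday.
3194 mod 7 = 2, so 3194 days before a Thursday is Thursday − 2 = Tuesday.

Tuesday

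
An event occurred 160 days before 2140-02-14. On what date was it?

−14 → Jan 31, 2140 (end of Jan, 31 days; 146 left).
−31 → Dec 31, 2139 (end of Dec, 31 days; 115 left).
−31 → Nov 30, 2139 (end of Nov, 30 days; 84 left).
−30 → Oct 31, 2139 (end of Oct, 31 days; 54 left).
−31 → Sep 30, 2139 (end of Sep, 30 days; 23 left).
−23 → Sep 7, 2139.

September 7, 2139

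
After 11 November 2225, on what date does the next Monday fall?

Nov 11, 2225 is a Friday.
From Friday to the next Monday is 3 days.
Nov 11, 2225 + 3 = Nov 14, 2225.

November 14, 2225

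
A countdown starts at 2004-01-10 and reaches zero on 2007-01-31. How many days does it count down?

1117

Jan 10, 2004 → Jan 10, 2005: 366 days (Feb 29, 2004 is in that span).
Jan 10, 2005 → Jan 10, 2006: 365 days.
Jan 10, 2006 → Feb 10, 2006: 31 days (January has 31).
Feb 10, 2006 → Mar 10, 2006: 28 days (February has 28).
Mar 10, 2006 → Apr 10, 2006: 31 days (March has 31).
Apr 10, 2006 → May 10, 2006: 30 days (April has 30).
May 10, 2006 → Jun 10, 2006: 31 days (May has 31).
Jun 10, 2006 → Jul 10, 2006: 30 days (June has 30).
Jul 10, 2006 → Aug 10, 2006: 31 days (July has 31).
Aug 10, 2006 → Sep 10, 2006: 31 days (August has 31).
Sep 10, 2006 → Oct 10, 2006: 30 days (September has 30).
Oct 10, 2006 → Nov 10, 2006: 31 days (October has 31).
Nov 10, 2006 → Dec 10, 2006: 30 days (November has 30).
Dec 10, 2006 → Jan 10, 2007: 31 days (December has 31).
Jan 10, 2007 → Jan 31, 2007: 21 days.
Total: 1117 days.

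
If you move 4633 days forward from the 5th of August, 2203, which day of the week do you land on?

Thursday

Aug 5, 2203 is a Friday.
4633 mod 7 = 6, so 4633 days after a Friday is Friday + 6 = Thursday.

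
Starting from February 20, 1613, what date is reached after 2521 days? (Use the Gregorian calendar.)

January 16, 1620

+365 (one year) → Feb 20, 1614 (2156 left).
+365 (one year) → Feb 20, 1615 (1791 left).
+365 (one year) → Feb 20, 1616 (1426 left).
+366 (one year; includes Feb 29, 1616) → Feb 20, 1617 (1060 left).
+365 (one year) → Feb 20, 1618 (695 left).
+365 (one year) → Feb 20, 1619 (330 left).
Feb has 28 days: +9 → Mar 1, 1619 (321 left).
Mar has 31 days: +31 → Apr 1, 1619 (290 left).
Apr has 30 days: +30 → May 1, 1619 (260 left).
May has 31 days: +31 → Jun 1, 1619 (229 left).
Jun has 30 days: +30 → Jul 1, 1619 (199 left).
Jul has 31 days: +31 → Aug 1, 1619 (168 left).
Aug has 31 days: +31 → Sep 1, 1619 (137 left).
Sep has 30 days: +30 → Oct 1, 1619 (107 left).
Oct has 31 days: +31 → Nov 1, 1619 (76 left).
Nov has 30 days: +30 → Dec 1, 1619 (46 left).
Dec has 31 days: +31 → Jan 1, 1620 (15 left).
+15 → Jan 16, 1620.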